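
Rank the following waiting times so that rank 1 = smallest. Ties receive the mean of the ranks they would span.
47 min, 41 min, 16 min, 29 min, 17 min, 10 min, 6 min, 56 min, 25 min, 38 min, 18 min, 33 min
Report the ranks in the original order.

Sorted (ascending): 6, 10, 16, 17, 18, 25, 29, 33, 38, 41, 47, 56
No ties — each value takes its position as its rank.

11, 10, 3, 7, 4, 2, 1, 12, 6, 9, 5, 8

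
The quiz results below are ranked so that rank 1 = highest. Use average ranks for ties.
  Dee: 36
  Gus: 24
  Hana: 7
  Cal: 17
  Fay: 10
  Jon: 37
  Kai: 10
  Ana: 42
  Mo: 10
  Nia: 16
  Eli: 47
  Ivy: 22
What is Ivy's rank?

Sorted (descending): 47, 42, 37, 36, 24, 22, 17, 16, 10, 10, 10, 7
The 3 values of 10 occupy positions 9–11 → average rank 10.
Ivy has value 22 → rank 6.

6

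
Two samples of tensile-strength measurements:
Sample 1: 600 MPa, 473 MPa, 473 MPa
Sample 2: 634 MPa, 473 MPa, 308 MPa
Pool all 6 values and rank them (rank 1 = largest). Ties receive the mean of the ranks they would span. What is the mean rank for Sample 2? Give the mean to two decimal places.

Sorted (descending): 634, 600, 473, 473, 473, 308
The 3 values of 473 occupy positions 3–5 → average rank 4.
Sample 2 values → pooled ranks: 634→1, 473→4, 308→6
Mean rank = (1 + 4 + 6) / 3 = 3.67

3.67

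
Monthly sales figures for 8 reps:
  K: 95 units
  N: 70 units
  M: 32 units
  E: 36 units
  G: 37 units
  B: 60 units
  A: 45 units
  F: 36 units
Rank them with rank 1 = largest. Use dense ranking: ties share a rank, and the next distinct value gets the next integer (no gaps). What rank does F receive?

Sorted (descending): 95, 70, 60, 45, 37, 36, 36, 32
The 2 values of 36 share dense rank 6.
Remaining distinct values take the next consecutive integers.
F has value 36 units → rank 6.

6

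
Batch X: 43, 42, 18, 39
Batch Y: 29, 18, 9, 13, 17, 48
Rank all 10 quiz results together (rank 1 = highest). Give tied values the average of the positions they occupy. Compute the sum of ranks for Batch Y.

39.5

Sorted (descending): 48, 43, 42, 39, 29, 18, 18, 17, 13, 9
The 2 values of 18 occupy positions 6–7 → average rank (6+7)/2 = 6.5.
Batch Y values → pooled ranks: 29→5, 18→6.5, 9→10, 13→9, 17→8, 48→1
Rank sum = 5 + 6.5 + 10 + 9 + 8 + 1 = 39.5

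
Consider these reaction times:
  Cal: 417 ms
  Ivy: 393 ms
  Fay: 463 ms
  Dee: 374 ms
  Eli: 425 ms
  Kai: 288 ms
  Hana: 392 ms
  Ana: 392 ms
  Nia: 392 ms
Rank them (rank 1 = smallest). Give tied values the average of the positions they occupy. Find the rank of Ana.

Sorted (ascending): 288, 374, 392, 392, 392, 393, 417, 425, 463
The 3 values of 392 occupy positions 3–5 → average rank 4.
Ana has value 392 ms → rank 4.

4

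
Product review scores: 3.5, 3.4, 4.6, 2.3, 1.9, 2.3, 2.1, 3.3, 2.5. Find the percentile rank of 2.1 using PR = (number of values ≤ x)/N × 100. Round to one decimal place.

N = 9.
Strictly below 2.1: 1. Equal to 2.1: 1.
PR = 2/9 × 100 = 22.2

22.2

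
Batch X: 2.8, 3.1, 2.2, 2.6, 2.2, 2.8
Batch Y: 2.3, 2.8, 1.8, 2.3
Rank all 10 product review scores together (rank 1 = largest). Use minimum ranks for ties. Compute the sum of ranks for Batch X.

Sorted (descending): 3.1, 2.8, 2.8, 2.8, 2.6, 2.3, 2.3, 2.2, 2.2, 1.8
The 3 values of 2.8 occupy positions 2–4 → each gets rank 2.
The 2 values of 2.3 occupy positions 6–7 → each gets rank 6.
The 2 values of 2.2 occupy positions 8–9 → each gets rank 8.
Batch X values → pooled ranks: 2.8→2, 3.1→1, 2.2→8, 2.6→5, 2.2→8, 2.8→2
Rank sum = 2 + 1 + 8 + 5 + 8 + 2 = 26

26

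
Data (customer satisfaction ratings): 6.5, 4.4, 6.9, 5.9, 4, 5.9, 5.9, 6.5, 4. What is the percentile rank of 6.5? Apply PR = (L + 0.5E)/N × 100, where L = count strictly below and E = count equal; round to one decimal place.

N = 9.
Strictly below 6.5: 6. Equal to 6.5: 2.
PR = (6 + 0.5·2)/9 × 100 = 77.8

77.8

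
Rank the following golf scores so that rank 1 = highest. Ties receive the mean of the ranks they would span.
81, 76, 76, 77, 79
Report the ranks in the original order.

Sorted (descending): 81, 79, 77, 76, 76
The 2 values of 76 occupy positions 4–5 → average rank (4+5)/2 = 4.5.

1, 4.5, 4.5, 3, 2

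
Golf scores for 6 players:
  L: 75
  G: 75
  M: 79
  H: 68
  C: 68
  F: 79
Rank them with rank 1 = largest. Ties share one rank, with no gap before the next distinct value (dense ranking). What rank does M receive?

1

Sorted (descending): 79, 79, 75, 75, 68, 68
The 2 values of 79 share dense rank 1.
The 2 values of 75 share dense rank 2.
The 2 values of 68 share dense rank 3.
M has value 79 → rank 1.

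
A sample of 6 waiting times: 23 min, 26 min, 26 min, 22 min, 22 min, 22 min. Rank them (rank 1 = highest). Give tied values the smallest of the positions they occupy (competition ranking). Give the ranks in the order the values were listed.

3, 1, 1, 4, 4, 4

Sorted (descending): 26, 26, 23, 22, 22, 22
The 2 values of 26 occupy positions 1–2 → each gets rank 1.
The 3 values of 22 occupy positions 4–6 → each gets rank 4.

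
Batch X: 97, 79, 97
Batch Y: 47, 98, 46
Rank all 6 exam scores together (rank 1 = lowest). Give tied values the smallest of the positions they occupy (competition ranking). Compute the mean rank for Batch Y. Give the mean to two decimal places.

Sorted (ascending): 46, 47, 79, 97, 97, 98
The 2 values of 97 occupy positions 4–5 → each gets rank 4.
Batch Y values → pooled ranks: 47→2, 98→6, 46→1
Mean rank = (2 + 6 + 1) / 3 = 3.00

3.00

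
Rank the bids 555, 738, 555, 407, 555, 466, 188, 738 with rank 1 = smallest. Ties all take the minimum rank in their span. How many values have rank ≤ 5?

Sorted (ascending): 188, 407, 466, 555, 555, 555, 738, 738
The 3 values of 555 occupy positions 4–6 → each gets rank 4.
The 2 values of 738 occupy positions 7–8 → each gets rank 7.
Ranks ≤ 5: {1, 2, 3, 4, 4, 4} → 6 values.

6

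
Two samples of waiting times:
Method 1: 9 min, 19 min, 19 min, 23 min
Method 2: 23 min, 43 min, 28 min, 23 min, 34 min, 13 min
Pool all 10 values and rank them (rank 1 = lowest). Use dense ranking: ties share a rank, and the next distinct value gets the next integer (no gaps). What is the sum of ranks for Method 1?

Sorted (ascending): 9, 13, 19, 19, 23, 23, 23, 28, 34, 43
The 2 values of 19 share dense rank 3.
The 3 values of 23 share dense rank 4.
Remaining distinct values take the next consecutive integers.
Method 1 values → pooled ranks: 9→1, 19→3, 19→3, 23→4
Rank sum = 1 + 3 + 3 + 4 = 11

11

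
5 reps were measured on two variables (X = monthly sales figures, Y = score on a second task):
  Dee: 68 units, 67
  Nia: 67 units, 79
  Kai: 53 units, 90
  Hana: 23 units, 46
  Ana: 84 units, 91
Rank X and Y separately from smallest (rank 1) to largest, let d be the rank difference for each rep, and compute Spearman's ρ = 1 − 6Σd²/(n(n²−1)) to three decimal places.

Ranks of variable 1: 4, 3, 2, 1, 5
Ranks of variable 2: 2, 3, 4, 1, 5
d = r₁ − r₂: 2, 0, -2, 0, 0
d²: 4, 0, 4, 0, 0; Σd² = 8
ρ = 1 − 6·8/(5·24) = 1 − 48/120 = 0.600

0.600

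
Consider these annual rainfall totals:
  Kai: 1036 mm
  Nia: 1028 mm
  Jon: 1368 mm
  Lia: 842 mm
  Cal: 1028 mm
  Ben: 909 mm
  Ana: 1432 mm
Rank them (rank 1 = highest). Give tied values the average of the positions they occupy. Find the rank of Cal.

4.5

Sorted (descending): 1432, 1368, 1036, 1028, 1028, 909, 842
The 2 values of 1028 occupy positions 4–5 → average rank (4+5)/2 = 4.5.
Cal has value 1028 mm → rank 4.5.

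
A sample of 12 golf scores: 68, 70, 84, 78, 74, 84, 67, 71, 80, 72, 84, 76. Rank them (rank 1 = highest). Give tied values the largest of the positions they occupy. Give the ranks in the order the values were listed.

11, 10, 3, 5, 7, 3, 12, 9, 4, 8, 3, 6

Sorted (descending): 84, 84, 84, 80, 78, 76, 74, 72, 71, 70, 68, 67
The 3 values of 84 occupy positions 1–3 → each gets rank 3.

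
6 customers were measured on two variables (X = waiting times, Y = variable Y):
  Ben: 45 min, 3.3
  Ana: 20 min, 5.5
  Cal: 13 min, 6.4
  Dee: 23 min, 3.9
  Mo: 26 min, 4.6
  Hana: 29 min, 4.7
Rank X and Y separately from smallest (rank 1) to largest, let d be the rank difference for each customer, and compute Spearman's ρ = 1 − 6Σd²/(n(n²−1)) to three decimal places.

-0.771

Ranks of variable 1: 6, 2, 1, 3, 4, 5
Ranks of variable 2: 1, 5, 6, 2, 3, 4
d = r₁ − r₂: 5, -3, -5, 1, 1, 1
d²: 25, 9, 25, 1, 1, 1; Σd² = 62
ρ = 1 − 6·62/(6·35) = 1 − 372/210 = -0.771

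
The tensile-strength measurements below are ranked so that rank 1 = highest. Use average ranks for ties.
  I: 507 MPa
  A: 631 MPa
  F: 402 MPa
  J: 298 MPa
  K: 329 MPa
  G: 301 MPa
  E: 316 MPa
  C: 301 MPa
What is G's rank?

Sorted (descending): 631, 507, 402, 329, 316, 301, 301, 298
The 2 values of 301 occupy positions 6–7 → average rank (6+7)/2 = 6.5.
G has value 301 MPa → rank 6.5.

6.5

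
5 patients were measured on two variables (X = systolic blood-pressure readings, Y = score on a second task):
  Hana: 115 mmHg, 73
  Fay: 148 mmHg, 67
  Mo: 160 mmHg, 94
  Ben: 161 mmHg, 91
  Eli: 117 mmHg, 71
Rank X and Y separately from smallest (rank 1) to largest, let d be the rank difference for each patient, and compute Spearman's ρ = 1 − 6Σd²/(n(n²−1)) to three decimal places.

Ranks of variable 1: 1, 3, 4, 5, 2
Ranks of variable 2: 3, 1, 5, 4, 2
d = r₁ − r₂: -2, 2, -1, 1, 0
d²: 4, 4, 1, 1, 0; Σd² = 10
ρ = 1 − 6·10/(5·24) = 1 − 60/120 = 0.500

0.500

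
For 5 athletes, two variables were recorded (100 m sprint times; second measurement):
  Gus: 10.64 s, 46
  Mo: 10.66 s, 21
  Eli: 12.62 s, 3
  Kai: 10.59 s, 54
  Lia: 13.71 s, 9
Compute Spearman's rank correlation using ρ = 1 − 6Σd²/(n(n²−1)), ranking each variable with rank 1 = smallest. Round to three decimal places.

-0.900

Ranks of variable 1: 2, 3, 4, 1, 5
Ranks of variable 2: 4, 3, 1, 5, 2
d = r₁ − r₂: -2, 0, 3, -4, 3
d²: 4, 0, 9, 16, 9; Σd² = 38
ρ = 1 − 6·38/(5·24) = 1 − 228/120 = -0.900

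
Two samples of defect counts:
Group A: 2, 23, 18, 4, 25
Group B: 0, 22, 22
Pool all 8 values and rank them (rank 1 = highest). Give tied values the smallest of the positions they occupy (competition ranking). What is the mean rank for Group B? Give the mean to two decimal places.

4.67

Sorted (descending): 25, 23, 22, 22, 18, 4, 2, 0
The 2 values of 22 occupy positions 3–4 → each gets rank 3.
Group B values → pooled ranks: 0→8, 22→3, 22→3
Mean rank = (8 + 3 + 3) / 3 = 4.67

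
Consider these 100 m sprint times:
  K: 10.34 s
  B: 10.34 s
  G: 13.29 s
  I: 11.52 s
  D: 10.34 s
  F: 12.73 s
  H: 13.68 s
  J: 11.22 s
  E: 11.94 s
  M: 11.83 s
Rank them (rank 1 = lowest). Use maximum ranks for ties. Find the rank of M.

6

Sorted (ascending): 10.34, 10.34, 10.34, 11.22, 11.52, 11.83, 11.94, 12.73, 13.29, 13.68
The 3 values of 10.34 occupy positions 1–3 → each gets rank 3.
M has value 11.83 s → rank 6.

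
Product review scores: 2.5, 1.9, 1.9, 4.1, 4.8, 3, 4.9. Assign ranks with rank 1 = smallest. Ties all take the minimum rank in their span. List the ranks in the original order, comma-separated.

Sorted (ascending): 1.9, 1.9, 2.5, 3, 4.1, 4.8, 4.9
The 2 values of 1.9 occupy positions 1–2 → each gets rank 1.

3, 1, 1, 5, 6, 4, 7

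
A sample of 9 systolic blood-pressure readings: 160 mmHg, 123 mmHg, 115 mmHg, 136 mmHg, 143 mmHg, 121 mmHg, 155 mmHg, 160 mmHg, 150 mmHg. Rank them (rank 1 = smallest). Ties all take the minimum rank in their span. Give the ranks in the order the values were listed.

Sorted (ascending): 115, 121, 123, 136, 143, 150, 155, 160, 160
The 2 values of 160 occupy positions 8–9 → each gets rank 8.

8, 3, 1, 4, 5, 2, 7, 8, 6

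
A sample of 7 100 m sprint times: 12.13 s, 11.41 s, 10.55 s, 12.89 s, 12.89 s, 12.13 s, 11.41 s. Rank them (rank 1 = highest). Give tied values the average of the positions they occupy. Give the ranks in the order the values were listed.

3.5, 5.5, 7, 1.5, 1.5, 3.5, 5.5

Sorted (descending): 12.89, 12.89, 12.13, 12.13, 11.41, 11.41, 10.55
The 2 values of 12.89 occupy positions 1–2 → average rank (1+2)/2 = 1.5.
The 2 values of 12.13 occupy positions 3–4 → average rank (3+4)/2 = 3.5.
The 2 values of 11.41 occupy positions 5–6 → average rank (5+6)/2 = 5.5.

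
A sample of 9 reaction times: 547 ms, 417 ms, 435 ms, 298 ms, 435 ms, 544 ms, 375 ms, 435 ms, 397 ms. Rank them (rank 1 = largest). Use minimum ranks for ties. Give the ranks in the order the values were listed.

Sorted (descending): 547, 544, 435, 435, 435, 417, 397, 375, 298
The 3 values of 435 occupy positions 3–5 → each gets rank 3.

1, 6, 3, 9, 3, 2, 8, 3, 7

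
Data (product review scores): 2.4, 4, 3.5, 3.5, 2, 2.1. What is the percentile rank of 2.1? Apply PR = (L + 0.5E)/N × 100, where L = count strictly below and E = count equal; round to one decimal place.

25.0

N = 6.
Strictly below 2.1: 1. Equal to 2.1: 1.
PR = (1 + 0.5·1)/6 × 100 = 25.0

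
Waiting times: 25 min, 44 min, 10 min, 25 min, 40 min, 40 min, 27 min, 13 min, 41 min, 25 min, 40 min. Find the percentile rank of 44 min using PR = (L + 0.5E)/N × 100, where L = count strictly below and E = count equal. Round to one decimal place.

95.5

N = 11.
Strictly below 44: 10. Equal to 44: 1.
PR = (10 + 0.5·1)/11 × 100 = 95.5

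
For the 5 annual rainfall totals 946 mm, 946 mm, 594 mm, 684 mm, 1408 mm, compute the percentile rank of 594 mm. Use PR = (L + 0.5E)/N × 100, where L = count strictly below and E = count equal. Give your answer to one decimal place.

N = 5.
Strictly below 594: 0. Equal to 594: 1.
PR = (0 + 0.5·1)/5 × 100 = 10.0

10.0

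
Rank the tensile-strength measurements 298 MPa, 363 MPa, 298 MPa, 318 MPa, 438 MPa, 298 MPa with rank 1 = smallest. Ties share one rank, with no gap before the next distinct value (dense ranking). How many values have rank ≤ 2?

4

Sorted (ascending): 298, 298, 298, 318, 363, 438
The 3 values of 298 share dense rank 1.
Remaining distinct values take the next consecutive integers.
Ranks ≤ 2: {1, 1, 1, 2} → 4 values.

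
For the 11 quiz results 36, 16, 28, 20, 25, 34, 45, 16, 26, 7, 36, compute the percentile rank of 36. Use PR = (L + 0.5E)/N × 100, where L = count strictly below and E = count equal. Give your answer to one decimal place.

81.8

N = 11.
Strictly below 36: 8. Equal to 36: 2.
PR = (8 + 0.5·2)/11 × 100 = 81.8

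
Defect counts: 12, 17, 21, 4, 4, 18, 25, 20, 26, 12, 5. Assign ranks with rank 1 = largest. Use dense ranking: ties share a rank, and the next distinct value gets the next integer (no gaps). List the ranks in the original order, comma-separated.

Sorted (descending): 26, 25, 21, 20, 18, 17, 12, 12, 5, 4, 4
The 2 values of 12 share dense rank 7.
The 2 values of 4 share dense rank 9.
Remaining distinct values take the next consecutive integers.

7, 6, 3, 9, 9, 5, 2, 4, 1, 7, 8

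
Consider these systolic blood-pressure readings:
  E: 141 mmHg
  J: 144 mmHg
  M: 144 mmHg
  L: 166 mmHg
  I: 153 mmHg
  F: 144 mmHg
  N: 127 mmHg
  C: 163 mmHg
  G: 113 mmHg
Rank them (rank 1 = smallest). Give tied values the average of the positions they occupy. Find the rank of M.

Sorted (ascending): 113, 127, 141, 144, 144, 144, 153, 163, 166
The 3 values of 144 occupy positions 4–6 → average rank 5.
M has value 144 mmHg → rank 5.

5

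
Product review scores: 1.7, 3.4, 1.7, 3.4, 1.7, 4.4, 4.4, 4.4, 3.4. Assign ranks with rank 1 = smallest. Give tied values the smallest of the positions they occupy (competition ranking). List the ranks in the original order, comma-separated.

1, 4, 1, 4, 1, 7, 7, 7, 4

Sorted (ascending): 1.7, 1.7, 1.7, 3.4, 3.4, 3.4, 4.4, 4.4, 4.4
The 3 values of 1.7 occupy positions 1–3 → each gets rank 1.
The 3 values of 3.4 occupy positions 4–6 → each gets rank 4.
The 3 values of 4.4 occupy positions 7–9 → each gets rank 7.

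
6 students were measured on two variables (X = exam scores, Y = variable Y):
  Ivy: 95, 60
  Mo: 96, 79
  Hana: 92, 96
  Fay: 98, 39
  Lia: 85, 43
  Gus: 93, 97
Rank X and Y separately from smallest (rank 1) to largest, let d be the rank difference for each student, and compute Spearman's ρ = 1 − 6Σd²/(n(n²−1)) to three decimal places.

Ranks of variable 1: 4, 5, 2, 6, 1, 3
Ranks of variable 2: 3, 4, 5, 1, 2, 6
d = r₁ − r₂: 1, 1, -3, 5, -1, -3
d²: 1, 1, 9, 25, 1, 9; Σd² = 46
ρ = 1 − 6·46/(6·35) = 1 − 276/210 = -0.314

-0.314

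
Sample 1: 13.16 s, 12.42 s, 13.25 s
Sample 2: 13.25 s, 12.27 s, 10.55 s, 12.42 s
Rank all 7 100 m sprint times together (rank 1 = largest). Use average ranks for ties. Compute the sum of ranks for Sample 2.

Sorted (descending): 13.25, 13.25, 13.16, 12.42, 12.42, 12.27, 10.55
The 2 values of 13.25 occupy positions 1–2 → average rank (1+2)/2 = 1.5.
The 2 values of 12.42 occupy positions 4–5 → average rank (4+5)/2 = 4.5.
Sample 2 values → pooled ranks: 13.25→1.5, 12.27→6, 10.55→7, 12.42→4.5
Rank sum = 1.5 + 6 + 7 + 4.5 = 19

19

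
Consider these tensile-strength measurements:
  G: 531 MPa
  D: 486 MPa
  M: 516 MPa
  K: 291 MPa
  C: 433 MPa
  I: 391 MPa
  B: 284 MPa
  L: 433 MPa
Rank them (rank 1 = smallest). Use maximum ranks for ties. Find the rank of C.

Sorted (ascending): 284, 291, 391, 433, 433, 486, 516, 531
The 2 values of 433 occupy positions 4–5 → each gets rank 5.
C has value 433 MPa → rank 5.

5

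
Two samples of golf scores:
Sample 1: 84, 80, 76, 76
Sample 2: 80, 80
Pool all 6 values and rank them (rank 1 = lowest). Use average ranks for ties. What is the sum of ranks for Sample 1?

13

Sorted (ascending): 76, 76, 80, 80, 80, 84
The 2 values of 76 occupy positions 1–2 → average rank (1+2)/2 = 1.5.
The 3 values of 80 occupy positions 3–5 → average rank 4.
Sample 1 values → pooled ranks: 84→6, 80→4, 76→1.5, 76→1.5
Rank sum = 6 + 4 + 1.5 + 1.5 = 13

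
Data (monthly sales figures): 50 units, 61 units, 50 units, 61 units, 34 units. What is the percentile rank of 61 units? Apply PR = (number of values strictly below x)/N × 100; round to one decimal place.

60.0

N = 5.
Strictly below 61: 3. Equal to 61: 2.
PR = 3/5 × 100 = 60.0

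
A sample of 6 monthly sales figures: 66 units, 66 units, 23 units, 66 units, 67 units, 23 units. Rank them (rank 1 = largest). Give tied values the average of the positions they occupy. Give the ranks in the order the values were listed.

3, 3, 5.5, 3, 1, 5.5

Sorted (descending): 67, 66, 66, 66, 23, 23
The 3 values of 66 occupy positions 2–4 → average rank 3.
The 2 values of 23 occupy positions 5–6 → average rank (5+6)/2 = 5.5.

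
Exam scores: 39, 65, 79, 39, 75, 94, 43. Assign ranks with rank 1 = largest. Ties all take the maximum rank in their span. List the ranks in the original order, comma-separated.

Sorted (descending): 94, 79, 75, 65, 43, 39, 39
The 2 values of 39 occupy positions 6–7 → each gets rank 7.

7, 4, 2, 7, 3, 1, 5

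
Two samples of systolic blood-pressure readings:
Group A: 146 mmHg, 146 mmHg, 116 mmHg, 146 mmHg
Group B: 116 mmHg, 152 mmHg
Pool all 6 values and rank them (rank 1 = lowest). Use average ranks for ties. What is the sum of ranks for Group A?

13.5

Sorted (ascending): 116, 116, 146, 146, 146, 152
The 2 values of 116 occupy positions 1–2 → average rank (1+2)/2 = 1.5.
The 3 values of 146 occupy positions 3–5 → average rank 4.
Group A values → pooled ranks: 146→4, 146→4, 116→1.5, 146→4
Rank sum = 4 + 4 + 1.5 + 4 = 13.5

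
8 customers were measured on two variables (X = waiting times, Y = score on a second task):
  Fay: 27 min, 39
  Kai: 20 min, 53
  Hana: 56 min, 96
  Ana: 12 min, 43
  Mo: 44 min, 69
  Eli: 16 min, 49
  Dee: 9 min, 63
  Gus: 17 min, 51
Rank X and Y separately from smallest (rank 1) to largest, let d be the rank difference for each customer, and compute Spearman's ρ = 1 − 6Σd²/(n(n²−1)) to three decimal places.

Ranks of variable 1: 6, 5, 8, 2, 7, 3, 1, 4
Ranks of variable 2: 1, 5, 8, 2, 7, 3, 6, 4
d = r₁ − r₂: 5, 0, 0, 0, 0, 0, -5, 0
d²: 25, 0, 0, 0, 0, 0, 25, 0; Σd² = 50
ρ = 1 − 6·50/(8·63) = 1 − 300/504 = 0.405

0.405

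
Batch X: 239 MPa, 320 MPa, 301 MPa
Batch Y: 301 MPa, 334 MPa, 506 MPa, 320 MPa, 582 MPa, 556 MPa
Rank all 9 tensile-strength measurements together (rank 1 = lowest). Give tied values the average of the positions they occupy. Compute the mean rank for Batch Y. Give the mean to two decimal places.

6.17

Sorted (ascending): 239, 301, 301, 320, 320, 334, 506, 556, 582
The 2 values of 301 occupy positions 2–3 → average rank (2+3)/2 = 2.5.
The 2 values of 320 occupy positions 4–5 → average rank (4+5)/2 = 4.5.
Batch Y values → pooled ranks: 301→2.5, 334→6, 506→7, 320→4.5, 582→9, 556→8
Mean rank = (2.5 + 6 + 7 + 4.5 + 9 + 8) / 6 = 6.17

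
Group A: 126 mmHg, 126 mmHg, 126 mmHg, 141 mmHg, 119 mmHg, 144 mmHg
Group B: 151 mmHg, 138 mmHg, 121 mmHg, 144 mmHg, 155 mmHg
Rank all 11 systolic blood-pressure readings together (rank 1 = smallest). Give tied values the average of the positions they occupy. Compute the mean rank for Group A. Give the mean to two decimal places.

Sorted (ascending): 119, 121, 126, 126, 126, 138, 141, 144, 144, 151, 155
The 3 values of 126 occupy positions 3–5 → average rank 4.
The 2 values of 144 occupy positions 8–9 → average rank (8+9)/2 = 8.5.
Group A values → pooled ranks: 126→4, 126→4, 126→4, 141→7, 119→1, 144→8.5
Mean rank = (4 + 4 + 4 + 7 + 1 + 8.5) / 6 = 4.75

4.75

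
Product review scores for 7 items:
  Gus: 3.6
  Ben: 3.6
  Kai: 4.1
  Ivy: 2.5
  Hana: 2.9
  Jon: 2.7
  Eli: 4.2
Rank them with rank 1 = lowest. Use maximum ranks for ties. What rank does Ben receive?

5

Sorted (ascending): 2.5, 2.7, 2.9, 3.6, 3.6, 4.1, 4.2
The 2 values of 3.6 occupy positions 4–5 → each gets rank 5.
Ben has value 3.6 → rank 5.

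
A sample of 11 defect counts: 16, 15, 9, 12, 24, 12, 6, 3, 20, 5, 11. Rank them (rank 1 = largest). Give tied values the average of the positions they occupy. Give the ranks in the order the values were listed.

Sorted (descending): 24, 20, 16, 15, 12, 12, 11, 9, 6, 5, 3
The 2 values of 12 occupy positions 5–6 → average rank (5+6)/2 = 5.5.

3, 4, 8, 5.5, 1, 5.5, 9, 11, 2, 10, 7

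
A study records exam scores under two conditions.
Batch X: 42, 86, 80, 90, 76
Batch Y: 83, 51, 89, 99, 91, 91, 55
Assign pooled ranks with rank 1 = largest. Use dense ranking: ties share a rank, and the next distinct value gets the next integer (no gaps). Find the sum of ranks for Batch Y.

34

Sorted (descending): 99, 91, 91, 90, 89, 86, 83, 80, 76, 55, 51, 42
The 2 values of 91 share dense rank 2.
Remaining distinct values take the next consecutive integers.
Batch Y values → pooled ranks: 83→6, 51→10, 89→4, 99→1, 91→2, 91→2, 55→9
Rank sum = 6 + 10 + 4 + 1 + 2 + 2 + 9 = 34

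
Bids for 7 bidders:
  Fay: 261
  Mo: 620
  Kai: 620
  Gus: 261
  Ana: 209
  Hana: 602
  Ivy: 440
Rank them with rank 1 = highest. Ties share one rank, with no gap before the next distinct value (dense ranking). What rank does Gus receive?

Sorted (descending): 620, 620, 602, 440, 261, 261, 209
The 2 values of 620 share dense rank 1.
The 2 values of 261 share dense rank 4.
Remaining distinct values take the next consecutive integers.
Gus has value 261 → rank 4.

4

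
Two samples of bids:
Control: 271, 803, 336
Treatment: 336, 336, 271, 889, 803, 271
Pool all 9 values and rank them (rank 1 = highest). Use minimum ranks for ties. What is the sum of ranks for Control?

13

Sorted (descending): 889, 803, 803, 336, 336, 336, 271, 271, 271
The 2 values of 803 occupy positions 2–3 → each gets rank 2.
The 3 values of 336 occupy positions 4–6 → each gets rank 4.
The 3 values of 271 occupy positions 7–9 → each gets rank 7.
Control values → pooled ranks: 271→7, 803→2, 336→4
Rank sum = 7 + 2 + 4 = 13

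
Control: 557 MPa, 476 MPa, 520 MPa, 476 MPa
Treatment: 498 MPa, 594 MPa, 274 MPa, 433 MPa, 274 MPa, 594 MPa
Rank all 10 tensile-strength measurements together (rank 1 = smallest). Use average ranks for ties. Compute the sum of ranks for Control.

Sorted (ascending): 274, 274, 433, 476, 476, 498, 520, 557, 594, 594
The 2 values of 274 occupy positions 1–2 → average rank (1+2)/2 = 1.5.
The 2 values of 476 occupy positions 4–5 → average rank (4+5)/2 = 4.5.
The 2 values of 594 occupy positions 9–10 → average rank (9+10)/2 = 9.5.
Control values → pooled ranks: 557→8, 476→4.5, 520→7, 476→4.5
Rank sum = 8 + 4.5 + 7 + 4.5 = 24

24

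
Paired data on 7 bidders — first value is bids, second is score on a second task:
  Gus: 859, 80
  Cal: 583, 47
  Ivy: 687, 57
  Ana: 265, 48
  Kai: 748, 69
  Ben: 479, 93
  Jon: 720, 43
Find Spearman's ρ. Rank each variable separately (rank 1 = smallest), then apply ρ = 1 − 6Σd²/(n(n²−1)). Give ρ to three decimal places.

Ranks of variable 1: 7, 3, 4, 1, 6, 2, 5
Ranks of variable 2: 6, 2, 4, 3, 5, 7, 1
d = r₁ − r₂: 1, 1, 0, -2, 1, -5, 4
d²: 1, 1, 0, 4, 1, 25, 16; Σd² = 48
ρ = 1 − 6·48/(7·48) = 1 − 288/336 = 0.143

0.143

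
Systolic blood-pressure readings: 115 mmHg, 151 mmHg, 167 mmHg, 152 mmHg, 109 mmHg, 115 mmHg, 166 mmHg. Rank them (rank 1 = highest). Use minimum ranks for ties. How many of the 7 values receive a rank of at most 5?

Sorted (descending): 167, 166, 152, 151, 115, 115, 109
The 2 values of 115 occupy positions 5–6 → each gets rank 5.
Ranks ≤ 5: {1, 2, 3, 4, 5, 5} → 6 values.

6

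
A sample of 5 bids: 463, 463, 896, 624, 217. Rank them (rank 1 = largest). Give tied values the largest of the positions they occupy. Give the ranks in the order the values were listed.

Sorted (descending): 896, 624, 463, 463, 217
The 2 values of 463 occupy positions 3–4 → each gets rank 4.

4, 4, 1, 2, 5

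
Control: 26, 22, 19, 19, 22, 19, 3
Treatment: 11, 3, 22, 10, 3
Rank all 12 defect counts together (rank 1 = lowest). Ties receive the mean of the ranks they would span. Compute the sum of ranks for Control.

Sorted (ascending): 3, 3, 3, 10, 11, 19, 19, 19, 22, 22, 22, 26
The 3 values of 3 occupy positions 1–3 → average rank 2.
The 3 values of 19 occupy positions 6–8 → average rank 7.
The 3 values of 22 occupy positions 9–11 → average rank 10.
Control values → pooled ranks: 26→12, 22→10, 19→7, 19→7, 22→10, 19→7, 3→2
Rank sum = 12 + 10 + 7 + 7 + 10 + 7 + 2 = 55

55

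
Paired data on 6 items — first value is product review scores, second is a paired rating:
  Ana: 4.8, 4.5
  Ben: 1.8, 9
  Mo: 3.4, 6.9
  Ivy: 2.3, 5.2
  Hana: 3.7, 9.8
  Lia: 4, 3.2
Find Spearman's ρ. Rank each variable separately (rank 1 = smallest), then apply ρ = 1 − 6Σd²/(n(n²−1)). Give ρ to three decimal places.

-0.543

Ranks of variable 1: 6, 1, 3, 2, 4, 5
Ranks of variable 2: 2, 5, 4, 3, 6, 1
d = r₁ − r₂: 4, -4, -1, -1, -2, 4
d²: 16, 16, 1, 1, 4, 16; Σd² = 54
ρ = 1 − 6·54/(6·35) = 1 − 324/210 = -0.543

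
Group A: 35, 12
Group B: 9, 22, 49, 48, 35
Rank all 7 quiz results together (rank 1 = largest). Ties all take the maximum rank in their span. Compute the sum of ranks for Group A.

10

Sorted (descending): 49, 48, 35, 35, 22, 12, 9
The 2 values of 35 occupy positions 3–4 → each gets rank 4.
Group A values → pooled ranks: 35→4, 12→6
Rank sum = 4 + 6 = 10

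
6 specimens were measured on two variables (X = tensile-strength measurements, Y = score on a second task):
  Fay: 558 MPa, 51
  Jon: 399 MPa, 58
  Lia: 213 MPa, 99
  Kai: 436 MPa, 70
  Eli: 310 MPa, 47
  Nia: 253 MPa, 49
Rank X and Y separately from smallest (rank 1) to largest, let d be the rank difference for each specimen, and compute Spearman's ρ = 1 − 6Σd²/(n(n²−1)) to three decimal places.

-0.086

Ranks of variable 1: 6, 4, 1, 5, 3, 2
Ranks of variable 2: 3, 4, 6, 5, 1, 2
d = r₁ − r₂: 3, 0, -5, 0, 2, 0
d²: 9, 0, 25, 0, 4, 0; Σd² = 38
ρ = 1 − 6·38/(6·35) = 1 − 228/210 = -0.086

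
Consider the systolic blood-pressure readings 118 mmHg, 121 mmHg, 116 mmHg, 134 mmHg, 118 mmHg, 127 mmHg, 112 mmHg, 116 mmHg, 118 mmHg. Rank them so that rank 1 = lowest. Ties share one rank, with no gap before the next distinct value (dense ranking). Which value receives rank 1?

Sorted (ascending): 112, 116, 116, 118, 118, 118, 121, 127, 134
The 2 values of 116 share dense rank 2.
The 3 values of 118 share dense rank 3.
Remaining distinct values take the next consecutive integers.
Rank 1 → value 112.

112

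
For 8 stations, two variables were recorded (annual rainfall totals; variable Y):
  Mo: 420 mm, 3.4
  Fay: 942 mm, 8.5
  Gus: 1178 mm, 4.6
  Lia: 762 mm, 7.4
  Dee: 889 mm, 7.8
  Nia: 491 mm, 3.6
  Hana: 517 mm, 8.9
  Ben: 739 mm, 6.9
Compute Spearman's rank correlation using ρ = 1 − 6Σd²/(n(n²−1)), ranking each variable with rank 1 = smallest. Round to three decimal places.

Ranks of variable 1: 1, 7, 8, 5, 6, 2, 3, 4
Ranks of variable 2: 1, 7, 3, 5, 6, 2, 8, 4
d = r₁ − r₂: 0, 0, 5, 0, 0, 0, -5, 0
d²: 0, 0, 25, 0, 0, 0, 25, 0; Σd² = 50
ρ = 1 − 6·50/(8·63) = 1 − 300/504 = 0.405

0.405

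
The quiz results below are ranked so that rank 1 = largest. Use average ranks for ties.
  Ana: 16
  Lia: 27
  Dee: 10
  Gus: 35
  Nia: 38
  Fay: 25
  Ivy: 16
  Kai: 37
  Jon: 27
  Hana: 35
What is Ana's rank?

8.5

Sorted (descending): 38, 37, 35, 35, 27, 27, 25, 16, 16, 10
The 2 values of 35 occupy positions 3–4 → average rank (3+4)/2 = 3.5.
The 2 values of 27 occupy positions 5–6 → average rank (5+6)/2 = 5.5.
The 2 values of 16 occupy positions 8–9 → average rank (8+9)/2 = 8.5.
Ana has value 16 → rank 8.5.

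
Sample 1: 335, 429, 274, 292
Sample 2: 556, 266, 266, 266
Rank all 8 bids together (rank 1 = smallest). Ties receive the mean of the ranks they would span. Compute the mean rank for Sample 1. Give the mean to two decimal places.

Sorted (ascending): 266, 266, 266, 274, 292, 335, 429, 556
The 3 values of 266 occupy positions 1–3 → average rank 2.
Sample 1 values → pooled ranks: 335→6, 429→7, 274→4, 292→5
Mean rank = (6 + 7 + 4 + 5) / 4 = 5.50

5.50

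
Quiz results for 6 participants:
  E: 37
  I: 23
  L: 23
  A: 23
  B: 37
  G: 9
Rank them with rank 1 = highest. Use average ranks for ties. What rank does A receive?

4

Sorted (descending): 37, 37, 23, 23, 23, 9
The 2 values of 37 occupy positions 1–2 → average rank (1+2)/2 = 1.5.
The 3 values of 23 occupy positions 3–5 → average rank 4.
A has value 23 → rank 4.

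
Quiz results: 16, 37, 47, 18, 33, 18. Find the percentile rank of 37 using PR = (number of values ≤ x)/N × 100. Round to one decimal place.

83.3

N = 6.
Strictly below 37: 4. Equal to 37: 1.
PR = 5/6 × 100 = 83.3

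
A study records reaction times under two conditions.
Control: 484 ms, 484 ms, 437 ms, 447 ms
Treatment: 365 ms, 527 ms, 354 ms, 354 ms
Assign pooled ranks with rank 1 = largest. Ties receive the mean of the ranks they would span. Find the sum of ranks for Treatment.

Sorted (descending): 527, 484, 484, 447, 437, 365, 354, 354
The 2 values of 484 occupy positions 2–3 → average rank (2+3)/2 = 2.5.
The 2 values of 354 occupy positions 7–8 → average rank (7+8)/2 = 7.5.
Treatment values → pooled ranks: 365→6, 527→1, 354→7.5, 354→7.5
Rank sum = 6 + 1 + 7.5 + 7.5 = 22

22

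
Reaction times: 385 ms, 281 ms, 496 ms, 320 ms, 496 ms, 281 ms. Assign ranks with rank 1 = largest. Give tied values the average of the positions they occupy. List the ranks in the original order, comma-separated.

3, 5.5, 1.5, 4, 1.5, 5.5

Sorted (descending): 496, 496, 385, 320, 281, 281
The 2 values of 496 occupy positions 1–2 → average rank (1+2)/2 = 1.5.
The 2 values of 281 occupy positions 5–6 → average rank (5+6)/2 = 5.5.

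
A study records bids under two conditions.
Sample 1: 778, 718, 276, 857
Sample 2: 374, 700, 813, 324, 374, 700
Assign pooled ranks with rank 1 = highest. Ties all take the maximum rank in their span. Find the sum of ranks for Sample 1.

Sorted (descending): 857, 813, 778, 718, 700, 700, 374, 374, 324, 276
The 2 values of 700 occupy positions 5–6 → each gets rank 6.
The 2 values of 374 occupy positions 7–8 → each gets rank 8.
Sample 1 values → pooled ranks: 778→3, 718→4, 276→10, 857→1
Rank sum = 3 + 4 + 10 + 1 = 18

18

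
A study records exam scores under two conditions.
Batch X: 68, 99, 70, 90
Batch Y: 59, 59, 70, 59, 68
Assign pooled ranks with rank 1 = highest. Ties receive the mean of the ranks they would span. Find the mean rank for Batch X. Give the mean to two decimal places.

Sorted (descending): 99, 90, 70, 70, 68, 68, 59, 59, 59
The 2 values of 70 occupy positions 3–4 → average rank (3+4)/2 = 3.5.
The 2 values of 68 occupy positions 5–6 → average rank (5+6)/2 = 5.5.
The 3 values of 59 occupy positions 7–9 → average rank 8.
Batch X values → pooled ranks: 68→5.5, 99→1, 70→3.5, 90→2
Mean rank = (5.5 + 1 + 3.5 + 2) / 4 = 3.00

3.00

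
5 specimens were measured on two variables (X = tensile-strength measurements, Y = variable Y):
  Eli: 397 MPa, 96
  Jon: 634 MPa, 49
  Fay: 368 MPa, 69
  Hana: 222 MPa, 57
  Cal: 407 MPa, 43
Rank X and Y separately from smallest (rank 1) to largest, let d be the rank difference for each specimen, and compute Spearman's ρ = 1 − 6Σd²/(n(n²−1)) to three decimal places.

Ranks of variable 1: 3, 5, 2, 1, 4
Ranks of variable 2: 5, 2, 4, 3, 1
d = r₁ − r₂: -2, 3, -2, -2, 3
d²: 4, 9, 4, 4, 9; Σd² = 30
ρ = 1 − 6·30/(5·24) = 1 − 180/120 = -0.500

-0.500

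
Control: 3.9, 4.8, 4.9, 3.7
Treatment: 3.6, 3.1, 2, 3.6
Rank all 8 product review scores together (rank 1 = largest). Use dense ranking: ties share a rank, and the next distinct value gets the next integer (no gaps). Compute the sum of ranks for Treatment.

23

Sorted (descending): 4.9, 4.8, 3.9, 3.7, 3.6, 3.6, 3.1, 2
The 2 values of 3.6 share dense rank 5.
Remaining distinct values take the next consecutive integers.
Treatment values → pooled ranks: 3.6→5, 3.1→6, 2→7, 3.6→5
Rank sum = 5 + 6 + 7 + 5 = 23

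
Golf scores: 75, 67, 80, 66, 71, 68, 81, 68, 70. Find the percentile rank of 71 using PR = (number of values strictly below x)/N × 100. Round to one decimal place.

55.6

N = 9.
Strictly below 71: 5. Equal to 71: 1.
PR = 5/9 × 100 = 55.6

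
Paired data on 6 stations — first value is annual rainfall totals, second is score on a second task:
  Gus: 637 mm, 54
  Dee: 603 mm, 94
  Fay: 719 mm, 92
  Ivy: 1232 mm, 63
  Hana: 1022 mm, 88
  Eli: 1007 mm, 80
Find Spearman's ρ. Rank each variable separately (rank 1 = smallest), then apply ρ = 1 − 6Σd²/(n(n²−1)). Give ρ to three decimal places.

-0.371

Ranks of variable 1: 2, 1, 3, 6, 5, 4
Ranks of variable 2: 1, 6, 5, 2, 4, 3
d = r₁ − r₂: 1, -5, -2, 4, 1, 1
d²: 1, 25, 4, 16, 1, 1; Σd² = 48
ρ = 1 − 6·48/(6·35) = 1 − 288/210 = -0.371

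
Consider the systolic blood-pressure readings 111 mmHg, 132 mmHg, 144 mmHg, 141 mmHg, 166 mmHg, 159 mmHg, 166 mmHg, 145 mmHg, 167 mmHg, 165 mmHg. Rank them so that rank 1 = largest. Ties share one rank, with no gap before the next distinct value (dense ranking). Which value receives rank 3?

165

Sorted (descending): 167, 166, 166, 165, 159, 145, 144, 141, 132, 111
The 2 values of 166 share dense rank 2.
Remaining distinct values take the next consecutive integers.
Rank 3 → value 165.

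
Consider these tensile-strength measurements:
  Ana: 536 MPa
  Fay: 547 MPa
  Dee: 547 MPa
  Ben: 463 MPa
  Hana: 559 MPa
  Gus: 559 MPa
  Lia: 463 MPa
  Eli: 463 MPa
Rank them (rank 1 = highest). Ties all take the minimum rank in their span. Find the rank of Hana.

Sorted (descending): 559, 559, 547, 547, 536, 463, 463, 463
The 2 values of 559 occupy positions 1–2 → each gets rank 1.
The 2 values of 547 occupy positions 3–4 → each gets rank 3.
The 3 values of 463 occupy positions 6–8 → each gets rank 6.
Hana has value 559 MPa → rank 1.

1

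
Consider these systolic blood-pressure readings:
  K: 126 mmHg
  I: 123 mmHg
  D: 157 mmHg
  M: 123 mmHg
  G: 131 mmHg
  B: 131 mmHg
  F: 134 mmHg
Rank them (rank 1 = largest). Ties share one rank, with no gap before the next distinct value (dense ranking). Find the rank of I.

5

Sorted (descending): 157, 134, 131, 131, 126, 123, 123
The 2 values of 131 share dense rank 3.
The 2 values of 123 share dense rank 5.
Remaining distinct values take the next consecutive integers.
I has value 123 mmHg → rank 5.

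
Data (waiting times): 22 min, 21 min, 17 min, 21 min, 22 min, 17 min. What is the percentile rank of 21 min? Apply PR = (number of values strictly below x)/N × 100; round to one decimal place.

N = 6.
Strictly below 21: 2. Equal to 21: 2.
PR = 2/6 × 100 = 33.3

33.3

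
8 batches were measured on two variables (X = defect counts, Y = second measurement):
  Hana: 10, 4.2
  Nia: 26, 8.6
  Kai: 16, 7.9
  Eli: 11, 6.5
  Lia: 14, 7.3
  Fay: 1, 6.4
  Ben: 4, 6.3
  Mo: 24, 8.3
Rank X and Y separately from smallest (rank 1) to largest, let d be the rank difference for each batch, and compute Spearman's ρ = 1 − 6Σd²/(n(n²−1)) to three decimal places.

Ranks of variable 1: 3, 8, 6, 4, 5, 1, 2, 7
Ranks of variable 2: 1, 8, 6, 4, 5, 3, 2, 7
d = r₁ − r₂: 2, 0, 0, 0, 0, -2, 0, 0
d²: 4, 0, 0, 0, 0, 4, 0, 0; Σd² = 8
ρ = 1 − 6·8/(8·63) = 1 − 48/504 = 0.905

0.905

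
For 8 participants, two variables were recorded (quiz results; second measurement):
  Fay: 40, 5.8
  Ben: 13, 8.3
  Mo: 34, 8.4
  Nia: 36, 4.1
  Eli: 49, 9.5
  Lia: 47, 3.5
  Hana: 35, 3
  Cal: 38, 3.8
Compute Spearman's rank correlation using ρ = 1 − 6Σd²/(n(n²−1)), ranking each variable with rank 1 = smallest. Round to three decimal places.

0.000

Ranks of variable 1: 6, 1, 2, 4, 8, 7, 3, 5
Ranks of variable 2: 5, 6, 7, 4, 8, 2, 1, 3
d = r₁ − r₂: 1, -5, -5, 0, 0, 5, 2, 2
d²: 1, 25, 25, 0, 0, 25, 4, 4; Σd² = 84
ρ = 1 − 6·84/(8·63) = 1 − 504/504 = 0.000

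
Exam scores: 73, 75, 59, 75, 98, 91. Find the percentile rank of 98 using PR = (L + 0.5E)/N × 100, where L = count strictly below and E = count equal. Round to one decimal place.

91.7

N = 6.
Strictly below 98: 5. Equal to 98: 1.
PR = (5 + 0.5·1)/6 × 100 = 91.7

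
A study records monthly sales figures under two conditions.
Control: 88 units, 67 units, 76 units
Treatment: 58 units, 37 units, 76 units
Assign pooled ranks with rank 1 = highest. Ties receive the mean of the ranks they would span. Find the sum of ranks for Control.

7.5

Sorted (descending): 88, 76, 76, 67, 58, 37
The 2 values of 76 occupy positions 2–3 → average rank (2+3)/2 = 2.5.
Control values → pooled ranks: 88→1, 67→4, 76→2.5
Rank sum = 1 + 4 + 2.5 = 7.5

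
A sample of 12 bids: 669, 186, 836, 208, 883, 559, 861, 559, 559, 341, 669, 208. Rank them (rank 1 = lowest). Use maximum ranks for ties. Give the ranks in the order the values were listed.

Sorted (ascending): 186, 208, 208, 341, 559, 559, 559, 669, 669, 836, 861, 883
The 2 values of 208 occupy positions 2–3 → each gets rank 3.
The 3 values of 559 occupy positions 5–7 → each gets rank 7.
The 2 values of 669 occupy positions 8–9 → each gets rank 9.

9, 1, 10, 3, 12, 7, 11, 7, 7, 4, 9, 3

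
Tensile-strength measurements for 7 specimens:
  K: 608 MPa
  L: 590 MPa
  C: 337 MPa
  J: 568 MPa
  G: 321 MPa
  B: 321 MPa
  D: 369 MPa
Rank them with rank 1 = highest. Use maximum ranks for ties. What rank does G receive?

7

Sorted (descending): 608, 590, 568, 369, 337, 321, 321
The 2 values of 321 occupy positions 6–7 → each gets rank 7.
G has value 321 MPa → rank 7.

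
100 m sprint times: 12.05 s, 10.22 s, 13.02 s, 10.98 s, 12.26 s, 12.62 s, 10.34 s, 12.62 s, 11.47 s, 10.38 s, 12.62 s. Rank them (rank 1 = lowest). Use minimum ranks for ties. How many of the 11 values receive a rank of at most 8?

Sorted (ascending): 10.22, 10.34, 10.38, 10.98, 11.47, 12.05, 12.26, 12.62, 12.62, 12.62, 13.02
The 3 values of 12.62 occupy positions 8–10 → each gets rank 8.
Ranks ≤ 8: {1, 2, 3, 4, 5, 6, 7, 8, 8, 8} → 10 values.

10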